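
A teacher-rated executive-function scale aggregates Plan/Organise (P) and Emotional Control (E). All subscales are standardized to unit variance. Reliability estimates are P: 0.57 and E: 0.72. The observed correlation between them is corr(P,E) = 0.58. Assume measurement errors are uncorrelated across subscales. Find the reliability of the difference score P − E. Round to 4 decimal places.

Var(P−E) = 1 + 1 − 2·0.58 = 2 − 1.16 = 0.84.
Because errors are independent across components, Cov(Tᵢ,Tⱼ) = Cov(Xᵢ,Xⱼ); the off-diagonal part of the true-score variance is the same as above.
True-score variance = [0.57 + 0.72] − 1.16 = 1.29 − 1.16 = 0.13.
Reliability = 0.13 / 0.84 = 0.1548.

0.1548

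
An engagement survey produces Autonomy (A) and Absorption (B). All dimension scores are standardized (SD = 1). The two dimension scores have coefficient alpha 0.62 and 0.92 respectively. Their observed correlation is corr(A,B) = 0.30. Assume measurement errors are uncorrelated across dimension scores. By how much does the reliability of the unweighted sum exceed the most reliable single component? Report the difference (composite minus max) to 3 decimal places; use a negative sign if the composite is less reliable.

-0.097

Var(sum) = 2 + 0.6 = 2.6; true-score variance = 1.54 + 0.6 = 2.14; composite reliability = 0.8231.
Max component reliability = 0.9200.
Difference = 0.8231 − 0.9200 = -0.097.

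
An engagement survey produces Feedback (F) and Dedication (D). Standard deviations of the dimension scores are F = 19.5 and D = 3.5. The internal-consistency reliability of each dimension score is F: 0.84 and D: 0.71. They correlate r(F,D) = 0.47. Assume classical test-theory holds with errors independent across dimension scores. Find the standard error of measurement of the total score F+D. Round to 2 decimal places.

8.02

Var(total) = 392.5 + 64.155 = 456.655.
True-score variance = 328.107 + 64.155 = 392.262, so reliability = 0.8590.
Error variance = 456.655 − 392.262 = 64.3925; SEM = √64.3925 = 8.02.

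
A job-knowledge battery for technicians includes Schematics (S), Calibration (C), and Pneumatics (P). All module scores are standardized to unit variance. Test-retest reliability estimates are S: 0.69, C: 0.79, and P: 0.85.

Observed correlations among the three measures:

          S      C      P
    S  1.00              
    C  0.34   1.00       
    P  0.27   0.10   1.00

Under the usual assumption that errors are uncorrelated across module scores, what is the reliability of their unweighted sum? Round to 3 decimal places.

0.848

Var(S+C+P) = 3 + 2·[0.34 + 0.27 + 0.10] = 3 + 1.42 = 4.42.
With uncorrelated errors the cross-covariances are all true-score covariance, so they carry over unchanged; only the diagonal terms shrink to ρᵢσᵢ².
True-score variance = [0.69 + 0.79 + 0.85] + 1.42 = 2.33 + 1.42 = 3.75.
Reliability = 3.75 / 4.42 = 0.848.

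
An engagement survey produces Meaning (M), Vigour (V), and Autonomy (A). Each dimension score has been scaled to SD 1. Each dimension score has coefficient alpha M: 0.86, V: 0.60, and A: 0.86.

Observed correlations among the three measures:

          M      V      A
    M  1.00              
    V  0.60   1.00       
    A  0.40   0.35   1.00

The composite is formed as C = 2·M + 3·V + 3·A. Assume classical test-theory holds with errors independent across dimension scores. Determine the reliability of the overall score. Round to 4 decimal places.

0.8655

Var(C) = 2² + 3² + 3² + 2·[6·0.60 + 6·0.40 + 9·0.35] = 22 + 18.3 = 40.3.
Because errors are independent across components, Cov(Tᵢ,Tⱼ) = Cov(Xᵢ,Xⱼ); the off-diagonal part of the true-score variance is the same as above.
True-score variance = [2²·0.86 + 3²·0.60 + 3²·0.86] + 18.3 = 16.58 + 18.3 = 34.88.
Reliability = 34.88 / 40.3 = 0.8655.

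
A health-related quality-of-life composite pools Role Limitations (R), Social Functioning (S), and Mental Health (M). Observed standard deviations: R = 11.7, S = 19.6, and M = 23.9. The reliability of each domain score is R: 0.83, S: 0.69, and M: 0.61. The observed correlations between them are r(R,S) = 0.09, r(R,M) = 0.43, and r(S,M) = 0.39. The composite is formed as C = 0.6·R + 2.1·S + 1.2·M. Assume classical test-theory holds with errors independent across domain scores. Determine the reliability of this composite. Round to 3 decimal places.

Var(C) = 0.6²·11.7² + 2.1²·19.6² + 1.2²·23.9² + 2·[1.26·11.7·19.6·0.09 + 0.72·11.7·23.9·0.43 + 2.52·19.6·23.9·0.39] = 2565.97 + 1145.92 = 3711.89.
Because errors are independent across components, Cov(Tᵢ,Tⱼ) = Cov(Xᵢ,Xⱼ); the off-diagonal part of the true-score variance is the same as above.
True-score variance = [0.6²·11.7²·0.83 + 2.1²·19.6²·0.69 + 1.2²·23.9²·0.61] + 1145.92 = 1711.61 + 1145.92 = 2857.54.
Reliability = 2857.54 / 3711.89 = 0.770.

0.770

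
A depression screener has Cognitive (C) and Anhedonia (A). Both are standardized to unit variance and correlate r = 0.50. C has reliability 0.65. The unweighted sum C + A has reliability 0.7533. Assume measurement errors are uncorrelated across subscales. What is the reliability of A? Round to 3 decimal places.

0.610

Var(C+A) = 2 + 2·0.50 = 3.000.
True-score variance = ρ_C + ρ_A + 2·0.50, so 0.7533 = (0.65 + ρ_A + 1.00) / 3.000.
ρ_A = 0.7533·3.000 − 0.65 − 1.00 = 0.610.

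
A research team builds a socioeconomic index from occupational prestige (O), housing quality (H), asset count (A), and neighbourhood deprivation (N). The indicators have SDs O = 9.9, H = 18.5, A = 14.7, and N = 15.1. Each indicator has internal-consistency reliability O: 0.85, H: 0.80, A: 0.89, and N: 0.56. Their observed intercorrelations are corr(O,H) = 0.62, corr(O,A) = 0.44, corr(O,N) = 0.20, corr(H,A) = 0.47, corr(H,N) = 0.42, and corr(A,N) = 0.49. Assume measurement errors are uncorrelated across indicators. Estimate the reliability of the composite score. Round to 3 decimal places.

Var(O+H+A+N) = 9.9² + 18.5² + 14.7² + 15.1² + 2·[9.9·18.5·0.62 + 9.9·14.7·0.44 + 9.9·15.1·0.20 + 18.5·14.7·0.47 + 18.5·15.1·0.42 + 14.7·15.1·0.49] = 884.36 + 1122.79 = 2007.15.
Under uncorrelated errors the observed covariances equal the true-score covariances, so only the own-variance terms attenuate.
True-score variance = [9.9²·0.85 + 18.5²·0.80 + 14.7²·0.89 + 15.1²·0.56] + 1122.79 = 677.114 + 1122.79 = 1799.9.
Reliability = 1799.9 / 2007.15 = 0.897.

0.897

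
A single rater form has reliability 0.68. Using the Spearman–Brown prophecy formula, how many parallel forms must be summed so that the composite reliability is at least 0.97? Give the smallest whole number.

16

k ≥ ρ*(1−ρ₁)/(ρ₁(1−ρ*)) = 0.97·0.32 / (0.68·0.03) = 15.216.
Smallest integer k = 16.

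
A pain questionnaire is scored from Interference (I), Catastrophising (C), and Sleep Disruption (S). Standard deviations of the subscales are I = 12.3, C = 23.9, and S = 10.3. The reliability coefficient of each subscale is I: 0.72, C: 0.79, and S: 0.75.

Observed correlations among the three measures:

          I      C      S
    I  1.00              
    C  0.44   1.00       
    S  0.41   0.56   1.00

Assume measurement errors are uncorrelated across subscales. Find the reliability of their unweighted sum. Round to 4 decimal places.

Var(I+C+S) = 12.3² + 23.9² + 10.3² + 2·[12.3·23.9·0.44 + 12.3·10.3·0.41 + 23.9·10.3·0.56] = 828.59 + 638.29 = 1466.88.
With uncorrelated errors the cross-covariances are all true-score covariance, so they carry over unchanged; only the diagonal terms shrink to ρᵢσᵢ².
True-score variance = [12.3²·0.72 + 23.9²·0.79 + 10.3²·0.75] + 638.29 = 639.752 + 638.29 = 1278.04.
Reliability = 1278.04 / 1466.88 = 0.8713.

0.8713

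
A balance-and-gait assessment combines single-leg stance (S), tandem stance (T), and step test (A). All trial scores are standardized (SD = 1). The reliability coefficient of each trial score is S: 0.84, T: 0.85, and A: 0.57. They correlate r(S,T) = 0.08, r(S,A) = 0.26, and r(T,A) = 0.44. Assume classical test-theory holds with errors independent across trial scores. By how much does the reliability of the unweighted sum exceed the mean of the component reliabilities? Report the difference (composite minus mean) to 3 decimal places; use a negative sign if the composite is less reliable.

0.084

Var(sum) = 3 + 1.56 = 4.56; true-score variance = 2.26 + 1.56 = 3.82; composite reliability = 0.8377.
Mean component reliability = 0.7533.
Difference = 0.8377 − 0.7533 = 0.084.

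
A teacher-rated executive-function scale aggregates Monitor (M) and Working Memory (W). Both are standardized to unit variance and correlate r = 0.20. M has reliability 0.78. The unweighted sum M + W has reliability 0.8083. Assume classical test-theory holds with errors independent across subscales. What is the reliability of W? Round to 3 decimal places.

Var(M+W) = 2 + 2·0.20 = 2.400.
True-score variance = ρ_M + ρ_W + 2·0.20, so 0.8083 = (0.78 + ρ_W + 0.40) / 2.400.
ρ_W = 0.8083·2.400 − 0.78 − 0.40 = 0.760.

0.760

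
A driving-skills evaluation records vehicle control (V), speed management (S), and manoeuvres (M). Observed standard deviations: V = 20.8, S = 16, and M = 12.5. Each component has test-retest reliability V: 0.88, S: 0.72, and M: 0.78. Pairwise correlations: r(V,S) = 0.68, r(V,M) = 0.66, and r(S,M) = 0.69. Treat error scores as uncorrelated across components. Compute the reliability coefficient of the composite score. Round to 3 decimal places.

0.918

Var(V+S+M) = 20.8² + 16² + 12.5² + 2·[20.8·16·0.68 + 20.8·12.5·0.66 + 16·12.5·0.69] = 844.89 + 1071.81 = 1916.7.
Because errors are independent across components, Cov(Tᵢ,Tⱼ) = Cov(Xᵢ,Xⱼ); the off-diagonal part of the true-score variance is the same as above.
True-score variance = [20.8²·0.88 + 16²·0.72 + 12.5²·0.78] + 1071.81 = 686.918 + 1071.81 = 1758.73.
Reliability = 1758.73 / 1916.7 = 0.918.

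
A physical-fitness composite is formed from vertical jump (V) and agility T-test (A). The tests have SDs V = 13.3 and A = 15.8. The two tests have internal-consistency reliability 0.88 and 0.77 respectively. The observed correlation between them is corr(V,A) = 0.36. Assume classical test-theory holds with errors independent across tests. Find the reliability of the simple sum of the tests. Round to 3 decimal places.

0.864

Var(V+A) = 13.3² + 15.8² + 2·[13.3·15.8·0.36] = 426.53 + 151.301 = 577.831.
With uncorrelated errors the cross-covariances are all true-score covariance, so they carry over unchanged; only the diagonal terms shrink to ρᵢσᵢ².
True-score variance = [13.3²·0.88 + 15.8²·0.77] + 151.301 = 347.886 + 151.301 = 499.187.
Reliability = 499.187 / 577.831 = 0.864.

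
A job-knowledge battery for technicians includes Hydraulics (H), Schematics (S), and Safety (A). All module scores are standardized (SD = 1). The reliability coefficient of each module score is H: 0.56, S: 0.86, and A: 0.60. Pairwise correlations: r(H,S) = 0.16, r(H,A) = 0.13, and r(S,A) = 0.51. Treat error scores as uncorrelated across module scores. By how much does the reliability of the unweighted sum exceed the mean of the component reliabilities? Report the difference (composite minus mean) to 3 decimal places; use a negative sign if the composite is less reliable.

Var(sum) = 3 + 1.6 = 4.6; true-score variance = 2.02 + 1.6 = 3.62; composite reliability = 0.7870.
Mean component reliability = 0.6733.
Difference = 0.7870 − 0.6733 = 0.114.

0.114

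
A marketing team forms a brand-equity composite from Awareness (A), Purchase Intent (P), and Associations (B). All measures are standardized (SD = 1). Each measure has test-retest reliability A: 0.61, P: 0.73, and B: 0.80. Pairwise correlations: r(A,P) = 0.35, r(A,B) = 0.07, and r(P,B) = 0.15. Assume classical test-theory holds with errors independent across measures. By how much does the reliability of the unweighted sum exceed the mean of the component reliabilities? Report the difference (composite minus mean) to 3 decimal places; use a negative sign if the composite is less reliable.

0.079

Var(sum) = 3 + 1.14 = 4.14; true-score variance = 2.14 + 1.14 = 3.28; composite reliability = 0.7923.
Mean component reliability = 0.7133.
Difference = 0.7923 − 0.7133 = 0.079.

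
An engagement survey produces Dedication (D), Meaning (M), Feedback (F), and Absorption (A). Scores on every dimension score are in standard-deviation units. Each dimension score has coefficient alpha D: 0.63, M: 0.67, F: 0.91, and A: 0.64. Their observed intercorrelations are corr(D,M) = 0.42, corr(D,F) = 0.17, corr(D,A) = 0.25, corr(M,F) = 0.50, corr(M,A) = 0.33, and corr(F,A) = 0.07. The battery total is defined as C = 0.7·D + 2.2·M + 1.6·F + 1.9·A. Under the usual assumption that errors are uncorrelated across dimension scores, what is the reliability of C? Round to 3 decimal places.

Var(C) = 0.7² + 2.2² + 1.6² + 1.9² + 2·[1.54·0.42 + 1.12·0.17 + 1.33·0.25 + 3.52·0.50 + 4.18·0.33 + 3.04·0.07] = 11.5 + 9.0438 = 20.5438.
With uncorrelated errors the cross-covariances are all true-score covariance, so they carry over unchanged; only the diagonal terms shrink to ρᵢσᵢ².
True-score variance = [0.7²·0.63 + 2.2²·0.67 + 1.6²·0.91 + 1.9²·0.64] + 9.0438 = 8.1915 + 9.0438 = 17.2353.
Reliability = 17.2353 / 20.5438 = 0.839.

0.839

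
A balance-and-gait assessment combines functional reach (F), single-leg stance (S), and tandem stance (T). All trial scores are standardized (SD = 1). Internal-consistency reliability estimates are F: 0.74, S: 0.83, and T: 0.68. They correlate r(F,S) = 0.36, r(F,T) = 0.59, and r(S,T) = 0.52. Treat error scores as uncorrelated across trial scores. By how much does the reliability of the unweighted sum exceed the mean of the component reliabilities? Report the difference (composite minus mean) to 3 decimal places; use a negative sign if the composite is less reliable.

Var(sum) = 3 + 2.94 = 5.94; true-score variance = 2.25 + 2.94 = 5.19; composite reliability = 0.8737.
Mean component reliability = 0.7500.
Difference = 0.8737 − 0.7500 = 0.124.

0.124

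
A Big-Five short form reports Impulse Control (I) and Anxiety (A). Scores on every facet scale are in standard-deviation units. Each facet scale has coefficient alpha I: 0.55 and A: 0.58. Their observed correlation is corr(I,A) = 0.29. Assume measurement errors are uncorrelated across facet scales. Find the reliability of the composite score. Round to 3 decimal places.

Var(I+A) = 2 + 2·[0.29] = 2 + 0.58 = 2.58.
Under uncorrelated errors the observed covariances equal the true-score covariances, so only the own-variance terms attenuate.
True-score variance = [0.55 + 0.58] + 0.58 = 1.13 + 0.58 = 1.71.
Reliability = 1.71 / 2.58 = 0.663.

0.663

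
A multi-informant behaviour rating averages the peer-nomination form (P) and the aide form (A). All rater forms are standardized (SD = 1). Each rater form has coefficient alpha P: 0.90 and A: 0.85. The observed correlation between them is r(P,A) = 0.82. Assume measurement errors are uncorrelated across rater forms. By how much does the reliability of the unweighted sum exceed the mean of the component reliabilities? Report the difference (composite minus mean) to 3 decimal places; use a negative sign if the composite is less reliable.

Var(sum) = 2 + 1.64 = 3.64; true-score variance = 1.75 + 1.64 = 3.39; composite reliability = 0.9313.
Mean component reliability = 0.8750.
Difference = 0.9313 − 0.8750 = 0.056.

0.056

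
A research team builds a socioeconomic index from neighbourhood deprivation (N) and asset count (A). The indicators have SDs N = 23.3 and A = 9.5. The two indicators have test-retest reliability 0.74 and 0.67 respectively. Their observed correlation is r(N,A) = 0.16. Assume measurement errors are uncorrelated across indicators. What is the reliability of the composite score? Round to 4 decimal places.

0.7572

Var(N+A) = 23.3² + 9.5² + 2·[23.3·9.5·0.16] = 633.14 + 70.832 = 703.972.
Under uncorrelated errors the observed covariances equal the true-score covariances, so only the own-variance terms attenuate.
True-score variance = [23.3²·0.74 + 9.5²·0.67] + 70.832 = 462.206 + 70.832 = 533.038.
Reliability = 533.038 / 703.972 = 0.7572.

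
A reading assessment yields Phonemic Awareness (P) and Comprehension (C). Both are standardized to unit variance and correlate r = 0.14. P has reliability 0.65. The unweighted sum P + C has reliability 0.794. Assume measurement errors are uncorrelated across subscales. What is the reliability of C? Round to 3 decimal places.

Var(P+C) = 2 + 2·0.14 = 2.280.
True-score variance = ρ_P + ρ_C + 2·0.14, so 0.794 = (0.65 + ρ_C + 0.28) / 2.280.
ρ_C = 0.794·2.280 − 0.65 − 0.28 = 0.880.

0.880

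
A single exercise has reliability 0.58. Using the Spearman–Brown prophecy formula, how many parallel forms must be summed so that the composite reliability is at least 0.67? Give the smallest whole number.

k ≥ ρ*(1−ρ₁)/(ρ₁(1−ρ*)) = 0.67·0.42 / (0.58·0.33) = 1.470.
Smallest integer k = 2.

2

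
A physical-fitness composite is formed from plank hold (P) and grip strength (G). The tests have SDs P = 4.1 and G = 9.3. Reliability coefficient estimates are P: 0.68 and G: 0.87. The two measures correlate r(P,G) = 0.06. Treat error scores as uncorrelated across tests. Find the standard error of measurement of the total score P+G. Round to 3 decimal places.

4.077

Var(total) = 103.3 + 4.5756 = 107.876.
True-score variance = 86.6771 + 4.5756 = 91.2527, so reliability = 0.8459.
Error variance = 107.876 − 91.2527 = 16.6229; SEM = √16.6229 = 4.077.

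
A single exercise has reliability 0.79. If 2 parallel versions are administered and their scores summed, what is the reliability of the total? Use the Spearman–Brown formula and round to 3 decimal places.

0.883

ρ_k = kρ / (1 + (k−1)ρ) = 2·0.79 / (1 + 1·0.79) = 1.580 / 1.790 = 0.883.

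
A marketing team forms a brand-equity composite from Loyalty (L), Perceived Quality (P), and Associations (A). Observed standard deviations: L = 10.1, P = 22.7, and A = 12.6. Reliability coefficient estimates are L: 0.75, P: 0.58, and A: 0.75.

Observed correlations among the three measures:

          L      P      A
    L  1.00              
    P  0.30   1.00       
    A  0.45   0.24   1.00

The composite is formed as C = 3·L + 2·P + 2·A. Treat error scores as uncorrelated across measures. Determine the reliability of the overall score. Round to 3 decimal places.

Var(C) = 3²·10.1² + 2²·22.7² + 2²·12.6² + 2·[6·10.1·22.7·0.30 + 6·10.1·12.6·0.45 + 4·22.7·12.6·0.24] = 3614.29 + 2061.73 = 5676.02.
With uncorrelated errors the cross-covariances are all true-score covariance, so they carry over unchanged; only the diagonal terms shrink to ρᵢσᵢ².
True-score variance = [3²·10.1²·0.75 + 2²·22.7²·0.58 + 2²·12.6²·0.75] + 2061.73 = 2360.32 + 2061.73 = 4422.05.
Reliability = 4422.05 / 5676.02 = 0.779.

0.779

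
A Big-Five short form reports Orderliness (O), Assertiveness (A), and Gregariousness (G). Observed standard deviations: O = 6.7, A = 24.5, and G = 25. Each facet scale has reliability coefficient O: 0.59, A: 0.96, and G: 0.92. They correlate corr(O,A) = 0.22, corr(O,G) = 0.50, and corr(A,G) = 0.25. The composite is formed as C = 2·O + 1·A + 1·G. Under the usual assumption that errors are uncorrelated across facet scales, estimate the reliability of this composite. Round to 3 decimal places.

0.933

Var(C) = 2²·6.7² + 24.5² + 25² + 2·[2·6.7·24.5·0.22 + 2·6.7·25·0.50 + 24.5·25·0.25] = 1404.81 + 785.702 = 2190.51.
Under uncorrelated errors the observed covariances equal the true-score covariances, so only the own-variance terms attenuate.
True-score variance = [2²·6.7²·0.59 + 24.5²·0.96 + 25²·0.92] + 785.702 = 1257.18 + 785.702 = 2042.88.
Reliability = 2042.88 / 2190.51 = 0.933.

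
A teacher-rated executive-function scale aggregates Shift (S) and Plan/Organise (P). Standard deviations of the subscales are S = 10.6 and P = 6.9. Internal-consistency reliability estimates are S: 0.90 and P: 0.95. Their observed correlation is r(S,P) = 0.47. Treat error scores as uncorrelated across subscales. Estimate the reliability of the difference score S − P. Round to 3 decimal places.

Var(S−P) = 10.6² + 6.9² − 2·10.6·6.9·0.47 = 159.97 − 68.7516 = 91.2184.
With uncorrelated errors the cross-covariances are all true-score covariance, so they carry over unchanged; only the diagonal terms shrink to ρᵢσᵢ².
True-score variance = [10.6²·0.90 + 6.9²·0.95] − 68.7516 = 146.353 − 68.7516 = 77.6019.
Reliability = 77.6019 / 91.2184 = 0.851.

0.851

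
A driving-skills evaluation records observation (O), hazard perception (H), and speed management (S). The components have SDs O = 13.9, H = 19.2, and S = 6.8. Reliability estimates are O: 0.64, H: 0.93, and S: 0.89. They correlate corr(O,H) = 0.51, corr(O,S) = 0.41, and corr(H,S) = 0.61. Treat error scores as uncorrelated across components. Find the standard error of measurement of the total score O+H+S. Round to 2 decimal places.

10.02

Var(total) = 608.09 + 509.007 = 1117.1.
True-score variance = 507.643 + 509.007 = 1016.65, so reliability = 0.9101.
Error variance = 1117.1 − 1016.65 = 100.447; SEM = √100.447 = 10.02.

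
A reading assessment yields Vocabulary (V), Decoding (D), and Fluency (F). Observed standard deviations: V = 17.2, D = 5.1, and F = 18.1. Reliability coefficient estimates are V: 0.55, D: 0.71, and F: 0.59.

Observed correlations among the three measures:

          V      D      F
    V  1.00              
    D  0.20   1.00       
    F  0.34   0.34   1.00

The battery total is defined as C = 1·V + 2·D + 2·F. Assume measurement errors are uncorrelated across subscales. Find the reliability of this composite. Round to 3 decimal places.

Var(C) = 17.2² + 2²·5.1² + 2²·18.1² + 2·[2·17.2·5.1·0.20 + 2·17.2·18.1·0.34 + 4·5.1·18.1·0.34] = 1710.32 + 744.654 = 2454.97.
With uncorrelated errors the cross-covariances are all true-score covariance, so they carry over unchanged; only the diagonal terms shrink to ρᵢσᵢ².
True-score variance = [17.2²·0.55 + 2²·5.1²·0.71 + 2²·18.1²·0.59] + 744.654 = 1009.74 + 744.654 = 1754.39.
Reliability = 1754.39 / 2454.97 = 0.715.

0.715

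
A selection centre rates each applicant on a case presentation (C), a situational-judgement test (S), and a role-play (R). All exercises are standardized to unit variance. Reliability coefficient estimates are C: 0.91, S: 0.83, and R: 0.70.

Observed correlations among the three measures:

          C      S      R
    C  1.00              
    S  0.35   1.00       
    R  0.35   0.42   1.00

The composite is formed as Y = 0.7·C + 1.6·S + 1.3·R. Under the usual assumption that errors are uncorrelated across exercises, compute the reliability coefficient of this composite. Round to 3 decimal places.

Var(Y) = 0.7² + 1.6² + 1.3² + 2·[1.12·0.35 + 0.91·0.35 + 2.08·0.42] = 4.74 + 3.1682 = 7.9082.
Under uncorrelated errors the observed covariances equal the true-score covariances, so only the own-variance terms attenuate.
True-score variance = [0.7²·0.91 + 1.6²·0.83 + 1.3²·0.70] + 3.1682 = 3.7537 + 3.1682 = 6.9219.
Reliability = 6.9219 / 7.9082 = 0.875.

0.875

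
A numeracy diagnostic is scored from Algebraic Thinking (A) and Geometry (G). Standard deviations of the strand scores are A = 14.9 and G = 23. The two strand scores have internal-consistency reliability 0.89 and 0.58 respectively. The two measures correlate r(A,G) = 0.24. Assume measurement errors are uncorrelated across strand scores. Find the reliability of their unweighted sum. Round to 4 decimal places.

Var(A+G) = 14.9² + 23² + 2·[14.9·23·0.24] = 751.01 + 164.496 = 915.506.
With uncorrelated errors the cross-covariances are all true-score covariance, so they carry over unchanged; only the diagonal terms shrink to ρᵢσᵢ².
True-score variance = [14.9²·0.89 + 23²·0.58] + 164.496 = 504.409 + 164.496 = 668.905.
Reliability = 668.905 / 915.506 = 0.7306.

0.7306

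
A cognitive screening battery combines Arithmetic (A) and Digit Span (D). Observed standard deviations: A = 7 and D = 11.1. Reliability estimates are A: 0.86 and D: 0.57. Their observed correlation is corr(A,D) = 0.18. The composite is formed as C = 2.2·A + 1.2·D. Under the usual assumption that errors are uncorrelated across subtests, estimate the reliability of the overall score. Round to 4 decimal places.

0.7758

Var(C) = 2.2²·7² + 1.2²·11.1² + 2·[2.64·7·11.1·0.18] = 414.582 + 73.8461 = 488.428.
Under uncorrelated errors the observed covariances equal the true-score covariances, so only the own-variance terms attenuate.
True-score variance = [2.2²·7²·0.86 + 1.2²·11.1²·0.57] + 73.8461 = 305.088 + 73.8461 = 378.934.
Reliability = 378.934 / 488.428 = 0.7758.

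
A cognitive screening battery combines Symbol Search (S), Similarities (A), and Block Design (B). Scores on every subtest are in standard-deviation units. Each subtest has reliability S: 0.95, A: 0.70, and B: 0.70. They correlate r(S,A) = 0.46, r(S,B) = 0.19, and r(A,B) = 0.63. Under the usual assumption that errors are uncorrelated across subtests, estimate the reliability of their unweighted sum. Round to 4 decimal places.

0.8831

Var(S+A+B) = 3 + 2·[0.46 + 0.19 + 0.63] = 3 + 2.56 = 5.56.
Under uncorrelated errors the observed covariances equal the true-score covariances, so only the own-variance terms attenuate.
True-score variance = [0.95 + 0.70 + 0.70] + 2.56 = 2.35 + 2.56 = 4.91.
Reliability = 4.91 / 5.56 = 0.8831.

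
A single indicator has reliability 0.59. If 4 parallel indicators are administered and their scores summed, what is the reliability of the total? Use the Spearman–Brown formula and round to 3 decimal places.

ρ_k = kρ / (1 + (k−1)ρ) = 4·0.59 / (1 + 3·0.59) = 2.360 / 2.770 = 0.852.

0.852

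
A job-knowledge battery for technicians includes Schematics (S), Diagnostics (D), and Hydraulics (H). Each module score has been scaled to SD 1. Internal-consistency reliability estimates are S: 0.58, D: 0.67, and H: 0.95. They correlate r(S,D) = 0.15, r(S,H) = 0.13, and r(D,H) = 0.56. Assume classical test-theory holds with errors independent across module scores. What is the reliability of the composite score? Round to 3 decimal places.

Var(S+D+H) = 3 + 2·[0.15 + 0.13 + 0.56] = 3 + 1.68 = 4.68.
Under uncorrelated errors the observed covariances equal the true-score covariances, so only the own-variance terms attenuate.
True-score variance = [0.58 + 0.67 + 0.95] + 1.68 = 2.2 + 1.68 = 3.88.
Reliability = 3.88 / 4.68 = 0.829.

0.829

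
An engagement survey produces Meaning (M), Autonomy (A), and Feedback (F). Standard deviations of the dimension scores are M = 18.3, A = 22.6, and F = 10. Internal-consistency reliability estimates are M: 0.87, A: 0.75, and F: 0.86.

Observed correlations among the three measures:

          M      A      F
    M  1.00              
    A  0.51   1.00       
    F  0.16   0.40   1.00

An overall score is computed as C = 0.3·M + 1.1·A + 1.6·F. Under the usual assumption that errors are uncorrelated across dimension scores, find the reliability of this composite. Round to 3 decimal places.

0.860

Var(C) = 0.3²·18.3² + 1.1²·22.6² + 1.6²·10² + 2·[0.33·18.3·22.6·0.51 + 0.48·18.3·10·0.16 + 1.76·22.6·10·0.40] = 904.16 + 485.528 = 1389.69.
Because errors are independent across components, Cov(Tᵢ,Tⱼ) = Cov(Xᵢ,Xⱼ); the off-diagonal part of the true-score variance is the same as above.
True-score variance = [0.3²·18.3²·0.87 + 1.1²·22.6²·0.75 + 1.6²·10²·0.86] + 485.528 = 709.897 + 485.528 = 1195.42.
Reliability = 1195.42 / 1389.69 = 0.860.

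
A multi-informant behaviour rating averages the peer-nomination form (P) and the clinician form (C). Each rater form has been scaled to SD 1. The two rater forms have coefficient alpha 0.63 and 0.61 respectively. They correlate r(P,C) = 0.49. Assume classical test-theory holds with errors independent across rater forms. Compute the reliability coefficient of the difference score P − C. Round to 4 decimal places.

0.2549

Var(P−C) = 1 + 1 − 2·0.49 = 2 − 0.98 = 1.02.
With uncorrelated errors the cross-covariances are all true-score covariance, so they carry over unchanged; only the diagonal terms shrink to ρᵢσᵢ².
True-score variance = [0.63 + 0.61] − 0.98 = 1.24 − 0.98 = 0.26.
Reliability = 0.26 / 1.02 = 0.2549.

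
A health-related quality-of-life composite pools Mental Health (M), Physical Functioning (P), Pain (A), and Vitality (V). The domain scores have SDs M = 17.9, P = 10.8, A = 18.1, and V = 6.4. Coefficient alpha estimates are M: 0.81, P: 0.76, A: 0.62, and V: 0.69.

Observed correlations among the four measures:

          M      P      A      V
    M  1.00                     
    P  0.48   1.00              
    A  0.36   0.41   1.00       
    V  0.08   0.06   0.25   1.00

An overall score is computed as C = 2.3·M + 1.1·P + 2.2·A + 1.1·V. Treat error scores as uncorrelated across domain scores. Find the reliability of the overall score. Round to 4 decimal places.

0.8293

Var(C) = 2.3²·17.9² + 1.1²·10.8² + 2.2²·18.1² + 1.1²·6.4² + 2·[2.53·17.9·10.8·0.48 + 5.06·17.9·18.1·0.36 + 2.53·17.9·6.4·0.08 + 2.42·10.8·18.1·0.41 + 1.21·10.8·6.4·0.06 + 2.42·18.1·6.4·0.25] = 3471.3 + 2234.38 = 5705.68.
Under uncorrelated errors the observed covariances equal the true-score covariances, so only the own-variance terms attenuate.
True-score variance = [2.3²·17.9²·0.81 + 1.1²·10.8²·0.76 + 2.2²·18.1²·0.62 + 1.1²·6.4²·0.69] + 2234.38 = 2497.48 + 2234.38 = 4731.86.
Reliability = 4731.86 / 5705.68 = 0.8293.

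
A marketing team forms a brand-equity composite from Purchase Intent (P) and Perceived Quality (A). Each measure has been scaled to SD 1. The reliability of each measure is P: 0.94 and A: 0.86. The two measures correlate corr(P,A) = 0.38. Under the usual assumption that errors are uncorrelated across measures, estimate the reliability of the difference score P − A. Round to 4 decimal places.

0.8387

Var(P−A) = 1 + 1 − 2·0.38 = 2 − 0.76 = 1.24.
Because errors are independent across components, Cov(Tᵢ,Tⱼ) = Cov(Xᵢ,Xⱼ); the off-diagonal part of the true-score variance is the same as above.
True-score variance = [0.94 + 0.86] − 0.76 = 1.8 − 0.76 = 1.04.
Reliability = 1.04 / 1.24 = 0.8387.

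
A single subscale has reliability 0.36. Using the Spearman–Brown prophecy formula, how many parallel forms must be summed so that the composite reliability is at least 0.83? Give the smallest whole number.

k ≥ ρ*(1−ρ₁)/(ρ₁(1−ρ*)) = 0.83·0.64 / (0.36·0.17) = 8.680.
Smallest integer k = 9.

9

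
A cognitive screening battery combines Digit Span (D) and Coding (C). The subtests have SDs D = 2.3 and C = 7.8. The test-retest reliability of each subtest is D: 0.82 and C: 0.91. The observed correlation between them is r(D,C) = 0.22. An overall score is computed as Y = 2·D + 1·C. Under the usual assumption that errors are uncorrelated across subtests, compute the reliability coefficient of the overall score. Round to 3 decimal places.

Var(Y) = 2²·2.3² + 7.8² + 2·[2·2.3·7.8·0.22] = 82 + 15.7872 = 97.7872.
Under uncorrelated errors the observed covariances equal the true-score covariances, so only the own-variance terms attenuate.
True-score variance = [2²·2.3²·0.82 + 7.8²·0.91] + 15.7872 = 72.7156 + 15.7872 = 88.5028.
Reliability = 88.5028 / 97.7872 = 0.905.

0.905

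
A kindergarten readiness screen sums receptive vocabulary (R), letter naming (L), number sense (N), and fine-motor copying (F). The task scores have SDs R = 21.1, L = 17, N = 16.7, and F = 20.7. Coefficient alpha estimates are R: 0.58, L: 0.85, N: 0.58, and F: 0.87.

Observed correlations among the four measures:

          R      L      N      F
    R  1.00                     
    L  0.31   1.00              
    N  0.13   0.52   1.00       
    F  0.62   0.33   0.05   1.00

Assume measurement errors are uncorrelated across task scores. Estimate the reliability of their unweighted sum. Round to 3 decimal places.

Var(R+L+N+F) = 21.1² + 17² + 16.7² + 20.7² + 2·[21.1·17·0.31 + 21.1·16.7·0.13 + 21.1·20.7·0.62 + 17·16.7·0.52 + 17·20.7·0.33 + 16.7·20.7·0.05] = 1441.59 + 1417.68 = 2859.27.
Because errors are independent across components, Cov(Tᵢ,Tⱼ) = Cov(Xᵢ,Xⱼ); the off-diagonal part of the true-score variance is the same as above.
True-score variance = [21.1²·0.58 + 17²·0.85 + 16.7²·0.58 + 20.7²·0.87] + 1417.68 = 1038.41 + 1417.68 = 2456.1.
Reliability = 2456.1 / 2859.27 = 0.859.

0.859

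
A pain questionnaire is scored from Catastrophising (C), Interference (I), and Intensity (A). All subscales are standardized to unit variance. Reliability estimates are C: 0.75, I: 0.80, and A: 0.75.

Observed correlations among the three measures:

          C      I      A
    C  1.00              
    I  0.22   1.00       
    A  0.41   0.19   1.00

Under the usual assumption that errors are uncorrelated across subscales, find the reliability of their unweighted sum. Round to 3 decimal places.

0.849

Var(C+I+A) = 3 + 2·[0.22 + 0.41 + 0.19] = 3 + 1.64 = 4.64.
With uncorrelated errors the cross-covariances are all true-score covariance, so they carry over unchanged; only the diagonal terms shrink to ρᵢσᵢ².
True-score variance = [0.75 + 0.80 + 0.75] + 1.64 = 2.3 + 1.64 = 3.94.
Reliability = 3.94 / 4.64 = 0.849.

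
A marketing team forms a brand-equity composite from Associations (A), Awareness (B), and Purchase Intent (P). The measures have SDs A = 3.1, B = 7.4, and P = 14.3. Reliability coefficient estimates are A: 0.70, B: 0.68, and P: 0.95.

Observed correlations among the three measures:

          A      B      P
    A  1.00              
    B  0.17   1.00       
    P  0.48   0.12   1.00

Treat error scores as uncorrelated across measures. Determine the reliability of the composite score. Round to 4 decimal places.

Var(A+B+P) = 3.1² + 7.4² + 14.3² + 2·[3.1·7.4·0.17 + 3.1·14.3·0.48 + 7.4·14.3·0.12] = 268.86 + 75.7532 = 344.613.
Under uncorrelated errors the observed covariances equal the true-score covariances, so only the own-variance terms attenuate.
True-score variance = [3.1²·0.70 + 7.4²·0.68 + 14.3²·0.95] + 75.7532 = 238.229 + 75.7532 = 313.983.
Reliability = 313.983 / 344.613 = 0.9111.

0.9111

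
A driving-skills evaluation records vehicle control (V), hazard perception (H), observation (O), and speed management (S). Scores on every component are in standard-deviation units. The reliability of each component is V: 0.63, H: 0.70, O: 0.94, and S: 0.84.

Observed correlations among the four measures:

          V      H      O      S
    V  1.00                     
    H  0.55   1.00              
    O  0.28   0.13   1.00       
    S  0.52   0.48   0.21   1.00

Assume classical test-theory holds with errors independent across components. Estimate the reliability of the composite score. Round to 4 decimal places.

Var(V+H+O+S) = 4 + 2·[0.55 + 0.28 + 0.52 + 0.13 + 0.48 + 0.21] = 4 + 4.34 = 8.34.
Because errors are independent across components, Cov(Tᵢ,Tⱼ) = Cov(Xᵢ,Xⱼ); the off-diagonal part of the true-score variance is the same as above.
True-score variance = [0.63 + 0.70 + 0.94 + 0.84] + 4.34 = 3.11 + 4.34 = 7.45.
Reliability = 7.45 / 8.34 = 0.8933.

0.8933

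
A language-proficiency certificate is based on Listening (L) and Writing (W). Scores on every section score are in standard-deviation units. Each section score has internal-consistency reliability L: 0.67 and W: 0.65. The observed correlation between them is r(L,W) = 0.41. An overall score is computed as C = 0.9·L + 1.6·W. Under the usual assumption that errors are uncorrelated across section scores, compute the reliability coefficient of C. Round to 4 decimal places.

0.7444

Var(C) = 0.9² + 1.6² + 2·[1.44·0.41] = 3.37 + 1.1808 = 4.5508.
Under uncorrelated errors the observed covariances equal the true-score covariances, so only the own-variance terms attenuate.
True-score variance = [0.9²·0.67 + 1.6²·0.65] + 1.1808 = 2.2067 + 1.1808 = 3.3875.
Reliability = 3.3875 / 4.5508 = 0.7444.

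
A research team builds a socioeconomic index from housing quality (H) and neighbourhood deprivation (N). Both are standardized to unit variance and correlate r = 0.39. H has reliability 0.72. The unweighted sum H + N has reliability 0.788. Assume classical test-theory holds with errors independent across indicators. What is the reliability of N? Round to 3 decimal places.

Var(H+N) = 2 + 2·0.39 = 2.780.
True-score variance = ρ_H + ρ_N + 2·0.39, so 0.788 = (0.72 + ρ_N + 0.78) / 2.780.
ρ_N = 0.788·2.780 − 0.72 − 0.78 = 0.691.

0.691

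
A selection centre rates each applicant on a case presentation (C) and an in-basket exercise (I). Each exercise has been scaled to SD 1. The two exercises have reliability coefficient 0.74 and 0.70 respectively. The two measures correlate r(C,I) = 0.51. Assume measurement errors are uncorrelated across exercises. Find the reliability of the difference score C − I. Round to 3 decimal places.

Var(C−I) = 1 + 1 − 2·0.51 = 2 − 1.02 = 0.98.
Under uncorrelated errors the observed covariances equal the true-score covariances, so only the own-variance terms attenuate.
True-score variance = [0.74 + 0.70] − 1.02 = 1.44 − 1.02 = 0.42.
Reliability = 0.42 / 0.98 = 0.429.

0.429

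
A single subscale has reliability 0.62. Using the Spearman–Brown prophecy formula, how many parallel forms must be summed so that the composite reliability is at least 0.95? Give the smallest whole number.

12

k ≥ ρ*(1−ρ₁)/(ρ₁(1−ρ*)) = 0.95·0.38 / (0.62·0.05) = 11.645.
Smallest integer k = 12.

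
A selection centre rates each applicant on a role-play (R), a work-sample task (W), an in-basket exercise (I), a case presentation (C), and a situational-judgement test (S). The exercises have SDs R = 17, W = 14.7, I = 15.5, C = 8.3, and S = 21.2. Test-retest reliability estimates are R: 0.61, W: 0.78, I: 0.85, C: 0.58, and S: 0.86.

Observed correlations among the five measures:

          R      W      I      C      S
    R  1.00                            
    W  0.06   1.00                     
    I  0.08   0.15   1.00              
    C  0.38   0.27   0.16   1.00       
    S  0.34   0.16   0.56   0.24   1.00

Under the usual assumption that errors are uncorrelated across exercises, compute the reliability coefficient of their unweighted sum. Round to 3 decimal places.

Var(R+W+I+C+S) = 17² + 14.7² + 15.5² + 8.3² + 21.2² + 2·[17·14.7·0.06 + 17·15.5·0.08 + 17·8.3·0.38 + 17·21.2·0.34 + 14.7·15.5·0.15 + 14.7·8.3·0.27 + 14.7·21.2·0.16 + 15.5·8.3·0.16 + 15.5·21.2·0.56 + 8.3·21.2·0.24] = 1263.67 + 1152.08 = 2415.75.
With uncorrelated errors the cross-covariances are all true-score covariance, so they carry over unchanged; only the diagonal terms shrink to ρᵢσᵢ².
True-score variance = [17²·0.61 + 14.7²·0.78 + 15.5²·0.85 + 8.3²·0.58 + 21.2²·0.86] + 1152.08 = 975.527 + 1152.08 = 2127.61.
Reliability = 2127.61 / 2415.75 = 0.881.

0.881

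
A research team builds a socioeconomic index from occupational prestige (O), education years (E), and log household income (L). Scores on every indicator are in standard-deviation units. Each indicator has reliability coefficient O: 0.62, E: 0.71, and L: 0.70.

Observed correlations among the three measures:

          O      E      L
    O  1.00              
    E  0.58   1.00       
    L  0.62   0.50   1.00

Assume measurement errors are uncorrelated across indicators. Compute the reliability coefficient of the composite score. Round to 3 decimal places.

Var(O+E+L) = 3 + 2·[0.58 + 0.62 + 0.50] = 3 + 3.4 = 6.4.
With uncorrelated errors the cross-covariances are all true-score covariance, so they carry over unchanged; only the diagonal terms shrink to ρᵢσᵢ².
True-score variance = [0.62 + 0.71 + 0.70] + 3.4 = 2.03 + 3.4 = 5.43.
Reliability = 5.43 / 6.4 = 0.848.

0.848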